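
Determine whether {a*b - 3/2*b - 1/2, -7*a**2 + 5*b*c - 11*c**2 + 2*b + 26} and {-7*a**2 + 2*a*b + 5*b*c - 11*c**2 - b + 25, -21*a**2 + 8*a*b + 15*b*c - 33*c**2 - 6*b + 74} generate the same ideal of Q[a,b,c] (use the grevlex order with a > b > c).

For a fixed monomial order, each ideal has a unique reduced Gröbner basis; comparing bases decides equality.
Buchberger on the first generating set:
f_1 = a*b - 3/2*b - 1/2, LT = a*b.
f_2 = -7*a**2 + 5*b*c - 11*c**2 + 2*b + 26, LT = a**2.

S(f_1,f_2): lcm = a**2*b. S = 5/7*b**2*c - 11/7*b*c**2 - 3/2*a*b + 2/7*b**2 - 1/2*a + 26/7*b.
  reduce S modulo (f_1, f_2):
  remainder 5/7*b**2*c - 11/7*b*c**2 + 2/7*b**2 - 1/2*a + 41/28*b - 3/4 ≠ 0; add g_3 = 5/7*b**2*c - 11/7*b*c**2 + 2/7*b**2 - 1/2*a + 41/28*b - 3/4 to the basis.

The other S-polynomials (S(f_1,g_3), S(f_2,g_3)) all reduce to 0 modulo the current basis, so we have a Gröbner basis.
Inter-reduce: drop elements whose leading term is divisible by another's, tail-reduce, and make monic.
Reduced Gröbner basis: {b**2*c - 11/5*b*c**2 + 2/5*b**2 - 7/10*a + 41/20*b - 21/20, a**2 - 5/7*b*c + 11/7*c**2 - 2/7*b - 26/7, a*b - 3/2*b - 1/2}.

Buchberger on the second generating set:
h_1 = -7*a**2 + 2*a*b + 5*b*c - 11*c**2 - b + 25, LT = a**2.
h_2 = -21*a**2 + 8*a*b + 15*b*c - 33*c**2 - 6*b + 74, LT = a**2.

S(h_1,h_2): lcm = a**2. S = 2/21*a*b - 1/7*b - 1/21.
  reduce S modulo (h_1, h_2):
  remainder 2/21*a*b - 1/7*b - 1/21 ≠ 0; add k_3 = 2/21*a*b - 1/7*b - 1/21 to the basis.

S(h_1,k_3): lcm = a**2*b. S = -2/7*a*b**2 - 5/7*b**2*c + 11/7*b*c**2 + 3/2*a*b + 1/7*b**2 + 1/2*a - 25/7*b.
  reduce S modulo (h_1, h_2, k_3):
  remainder -5/7*b**2*c + 11/7*b*c**2 - 2/7*b**2 + 1/2*a - 41/28*b + 3/4 ≠ 0; add k_4 = -5/7*b**2*c + 11/7*b*c**2 - 2/7*b**2 + 1/2*a - 41/28*b + 3/4 to the basis.

The other S-polynomials (S(h_2,k_3), S(h_1,k_4), S(h_2,k_4), S(k_3,k_4)) all reduce to 0 modulo the current basis, so we have a Gröbner basis.
Inter-reduce: drop elements whose leading term is divisible by another's, tail-reduce, and make monic.
Reduced Gröbner basis: {b**2*c - 11/5*b*c**2 + 2/5*b**2 - 7/10*a + 41/20*b - 21/20, a**2 - 5/7*b*c + 11/7*c**2 - 2/7*b - 26/7, a*b - 3/2*b - 1/2}.

The two bases agree; hence the ideals are identical.

Yes, the ideals are equal.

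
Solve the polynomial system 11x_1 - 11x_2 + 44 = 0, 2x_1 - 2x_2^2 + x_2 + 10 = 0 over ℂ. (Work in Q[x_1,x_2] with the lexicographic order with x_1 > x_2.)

{(-9/2, -1/2), (-2, 2)}

Compute a lex Gröbner basis by Buchberger's algorithm.
f_1 = 11x_1 - 11x_2 + 44, LT = x_1.
f_2 = 2x_1 - 2x_2^2 + x_2 + 10, LT = x_1.

S(f_1,f_2): lcm = x_1. S = x_2^2 - 3/2x_2 - 1.
  leading term x_2^2: no divisor's leading term divides it; move x_2^2 to the remainder.
  leading term x_2: no divisor's leading term divides it; move -3/2x_2 to the remainder.
  leading term 1: no divisor's leading term divides it; move -1 to the remainder.
  remainder x_2^2 - 3/2x_2 - 1 ≠ 0; add h_3 = x_2^2 - 3/2x_2 - 1 to the basis.

S(f_1,h_3): leading monomials are coprime, so the S-polynomial reduces to 0 (Buchberger's first criterion).
S(f_2,h_3): leading monomials are coprime, so the S-polynomial reduces to 0 (Buchberger's first criterion).
Every S-polynomial of the final basis reduces to 0, so we have a Gröbner basis.
Inter-reduce: drop elements whose leading term is divisible by another's, tail-reduce, and make monic.
Reduced Gröbner basis: {x_1 - x_2 + 4, x_2^2 - 3/2x_2 - 1}.

Elimination: the polynomial x_2^2 - 3/2x_2 - 1 lies in the elimination ideal for x_2, so x_2 ∈ {-1/2, 2}. For each such x_2, the remaining basis elements (now univariate) give the rest of the solution.
  x_2 = -1/2: the earlier basis element becomes x_1 + 9/2 = 0, giving x_1 = -9/2 — point (-9/2, -1/2).
  x_2 = 2: the earlier basis element becomes x_1 + 2 = 0, giving x_1 = -2 — point (-2, 2).
Check: every point annihilates each of the original generators.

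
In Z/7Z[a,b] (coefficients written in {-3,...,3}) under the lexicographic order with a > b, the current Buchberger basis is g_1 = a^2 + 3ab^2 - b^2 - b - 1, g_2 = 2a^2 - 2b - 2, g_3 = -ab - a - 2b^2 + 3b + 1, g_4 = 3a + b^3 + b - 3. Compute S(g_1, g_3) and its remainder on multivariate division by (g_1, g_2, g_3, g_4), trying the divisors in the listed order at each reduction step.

lcm(LM(g_1), LM(g_3)) = a^2b.
S = (lcm/LT(g_1))·g_1 − (lcm/LT(g_3))·g_3 = -a^2 + 3ab^3 - 2ab^2 + 3ab + a - b^3 - b^2 - b.
Reduce S modulo (g_1, g_2, g_3, g_4) in that order:
  leading term a^2: subtract (-1)·g_1 from -a^2 + 3ab^3 - 2ab^2 + 3ab + a - b^3 - b^2 - b → 3ab^3 + ab^2 + 3ab + a - b^3 - 2b^2 - 2b - 1
  leading term ab^3: subtract (-3b^2)·g_3 from 3ab^3 + ab^2 + 3ab + a - b^3 - 2b^2 - 2b - 1 → -2ab^2 + 3ab + a + b^4 + b^3 + b^2 - 2b - 1
  leading term ab^2: subtract (2b)·g_3 from -2ab^2 + 3ab + a + b^4 + b^3 + b^2 - 2b - 1 → -2ab + a + b^4 - 2b^3 + 2b^2 + 3b - 1
  leading term ab: subtract (2)·g_3 from -2ab + a + b^4 - 2b^3 + 2b^2 + 3b - 1 → 3a + b^4 - 2b^3 - b^2 - 3b - 3
  leading term a: subtract (1)·g_4 from 3a + b^4 - 2b^3 - b^2 - 3b - 3 → b^4 - 3b^3 - b^2 + 3b
  leading term b^4: no divisor's leading term divides it; move b^4 to the remainder.
  leading term b^3: no divisor's leading term divides it; move -3b^3 to the remainder.
  leading term b^2: no divisor's leading term divides it; move -b^2 to the remainder.
  leading term b: no divisor's leading term divides it; move 3b to the remainder.
The remainder b^4 - 3b^3 - b^2 + 3b is nonzero, so it would be added as the next basis element.
This is the inner loop of Buchberger's algorithm — each nonzero remainder becomes a new basis element.

S(g_1, g_3) = -a^2 + 3ab^3 - 2ab^2 + 3ab + a - b^3 - b^2 - b; remainder on division = b^4 - 3b^3 - b^2 + 3b.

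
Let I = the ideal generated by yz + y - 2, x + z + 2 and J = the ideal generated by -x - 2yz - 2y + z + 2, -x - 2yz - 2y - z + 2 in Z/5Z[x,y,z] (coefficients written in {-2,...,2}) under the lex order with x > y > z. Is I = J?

Equality of ideals is decidable: compute both reduced Gröbner bases (unique for the ordering) and check whether they agree.
Buchberger on the first generating set:
f_1 = yz + y - 2, LT = yz.
f_2 = x + z + 2, LT = x.

The S-polynomials (S(f_1,f_2)) all reduce to 0 modulo the current basis, so we have a Gröbner basis.
Inter-reduce: drop elements whose leading term is divisible by another's, tail-reduce, and make monic.
Reduced Gröbner basis: {x + z + 2, yz + y - 2}.

Buchberger on the second generating set:
h_1 = -x - 2yz - 2y + z + 2, LT = x.
h_2 = -x - 2yz - 2y - z + 2, LT = x.

S(h_1,h_2): lcm = x. S = -2z.
  leading term z: no divisor's leading term divides it; move -2z to the remainder.
  remainder -2z ≠ 0; add k_3 = -2z to the basis.

The other S-polynomials (S(h_1,k_3), S(h_2,k_3)) all reduce to 0 modulo the current basis, so we have a Gröbner basis.
Inter-reduce: drop elements whose leading term is divisible by another's, tail-reduce, and make monic.
Reduced Gröbner basis: {x + 2y - 2, z}.

These differ, so the ideals are not equal.

No, the ideals differ.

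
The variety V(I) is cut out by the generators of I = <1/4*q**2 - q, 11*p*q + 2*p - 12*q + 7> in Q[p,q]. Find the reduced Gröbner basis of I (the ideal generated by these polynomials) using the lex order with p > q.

f_1 = 1/4*q**2 - q, LT = q**2.
f_2 = 11*p*q + 2*p - 12*q + 7, LT = p*q.

S(f_1,f_2): lcm = p*q**2. S = -46/11*p*q + 12/11*q**2 - 7/11*q.
  reduce S modulo (f_1, f_2):
  remainder 92/121*p - 101/121*q + 322/121 ≠ 0; add g_3 = 92/121*p - 101/121*q + 322/121 to the basis.

The other S-polynomials (S(f_1,g_3), S(f_2,g_3)) all reduce to 0 modulo the current basis, so we have a Gröbner basis.
Inter-reduce: drop elements whose leading term is divisible by another's, tail-reduce, and make monic.

G = {p - 101/92*q + 7/2, q**2 - 4*q}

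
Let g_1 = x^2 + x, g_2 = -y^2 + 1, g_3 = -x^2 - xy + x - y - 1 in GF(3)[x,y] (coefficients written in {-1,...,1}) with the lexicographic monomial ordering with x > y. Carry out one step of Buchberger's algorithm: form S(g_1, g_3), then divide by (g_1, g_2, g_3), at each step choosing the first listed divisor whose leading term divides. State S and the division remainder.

S(g_1, g_3) = -xy - x - y - 1; remainder on division = -xy - x - y - 1.

lcm(LM(g_1), LM(g_3)) = x^2.
S = (lcm/LT(g_1))·g_1 − (lcm/LT(g_3))·g_3 = -xy - x - y - 1.
Reduce S modulo (g_1, g_2, g_3) in that order:
  leading term xy: no divisor's leading term divides it; move -xy to the remainder.
  leading term x: no divisor's leading term divides it; move -x to the remainder.
  leading term y: no divisor's leading term divides it; move -y to the remainder.
  leading term 1: no divisor's leading term divides it; move -1 to the remainder.
The remainder -xy - x - y - 1 is nonzero, so it would be added as the next basis element.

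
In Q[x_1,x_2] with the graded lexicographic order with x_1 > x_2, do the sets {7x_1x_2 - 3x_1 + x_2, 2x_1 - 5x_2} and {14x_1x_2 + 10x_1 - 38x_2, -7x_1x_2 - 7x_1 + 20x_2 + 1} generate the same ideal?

No, the ideals differ.

Two ideals are equal iff their reduced Gröbner bases coincide (the reduced basis is unique for a fixed ordering).
Buchberger on the first generating set:
f_1 = 7x_1x_2 - 3x_1 + x_2, LT = x_1x_2.
f_2 = 2x_1 - 5x_2, LT = x_1.

S(f_1,f_2): lcm = x_1x_2. S = 5/2x_2^2 - 3/7x_1 + 1/7x_2.
  reduce S modulo (f_1, f_2):
  remainder 5/2x_2^2 - 13/14x_2 ≠ 0; add g_3 = 5/2x_2^2 - 13/14x_2 to the basis.

The other S-polynomials (S(f_1,g_3), S(f_2,g_3)) all reduce to 0 modulo the current basis, so we have a Gröbner basis.
Inter-reduce: drop elements whose leading term is divisible by another's, tail-reduce, and make monic.
Reduced Gröbner basis: {x_2^2 - 13/35x_2, x_1 - 5/2x_2}.

Buchberger on the second generating set:
h_1 = 14x_1x_2 + 10x_1 - 38x_2, LT = x_1x_2.
h_2 = -7x_1x_2 - 7x_1 + 20x_2 + 1, LT = x_1x_2.

S(h_1,h_2): lcm = x_1x_2. S = -2/7x_1 + 1/7x_2 + 1/7.
  reduce S modulo (h_1, h_2):
  remainder -2/7x_1 + 1/7x_2 + 1/7 ≠ 0; add k_3 = -2/7x_1 + 1/7x_2 + 1/7 to the basis.

S(h_1,k_3): lcm = x_1x_2. S = 1/2x_2^2 + 5/7x_1 - 31/14x_2.
  reduce S modulo (h_1, h_2, k_3):
  remainder 1/2x_2^2 - 13/7x_2 + 5/14 ≠ 0; add k_4 = 1/2x_2^2 - 13/7x_2 + 5/14 to the basis.

The other S-polynomials (S(h_2,k_3), S(h_1,k_4), S(h_2,k_4), S(k_3,k_4)) all reduce to 0 modulo the current basis, so we have a Gröbner basis.
Inter-reduce: drop elements whose leading term is divisible by another's, tail-reduce, and make monic.
Reduced Gröbner basis: {x_2^2 - 26/7x_2 + 5/7, x_1 - 1/2x_2 - 1/2}.

The bases are distinct; the ideals are different.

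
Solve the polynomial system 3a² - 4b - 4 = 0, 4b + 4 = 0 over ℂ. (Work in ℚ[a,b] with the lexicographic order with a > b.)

{(0, -1)}

Compute a lex Gröbner basis by Buchberger's algorithm.
f_1 = 3a² - 4b - 4, LT = a².
f_2 = 4b + 4, LT = b.

S(f_1,f_2): leading monomials are coprime, so the S-polynomial reduces to 0 (Buchberger's first criterion).
Every S-polynomial of the final basis reduces to 0, so we have a Gröbner basis.
Inter-reduce: drop elements whose leading term is divisible by another's, tail-reduce, and make monic.
Reduced Gröbner basis: {a², b + 1}.

From the last basis element, b + 1 = 0, so b takes values in {-1}. Each choice, substituted upward through the basis, yields the corresponding point(s) of the solution set.
  b = -1: the earlier basis element becomes a² = 0, giving a = 0 — point (0, -1).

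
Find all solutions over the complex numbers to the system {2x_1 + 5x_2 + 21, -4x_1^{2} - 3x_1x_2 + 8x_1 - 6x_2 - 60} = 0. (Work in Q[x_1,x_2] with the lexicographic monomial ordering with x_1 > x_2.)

{(87/14, -234/35), (2, -5)}

Compute a lex Gröbner basis by Buchberger's algorithm.
f_1 = 2x_1 + 5x_2 + 21, LT = x_1.
f_2 = -4x_1^{2} - 3x_1x_2 + 8x_1 - 6x_2 - 60, LT = x_1^{2}.

S(f_1,f_2): lcm = x_1^{2}. S = \tfrac{7}{4}x_1x_2 + \tfrac{25}{2}x_1 - \tfrac{3}{2}x_2 - 15.
  leading term x_1x_2: subtract (\tfrac{7}{8}x_2)·f_1 from \tfrac{7}{4}x_1x_2 + \tfrac{25}{2}x_1 - \tfrac{3}{2}x_2 - 15 → \tfrac{25}{2}x_1 - \tfrac{35}{8}x_2^{2} - \tfrac{159}{8}x_2 - 15
  leading term x_1: subtract (\tfrac{25}{4})·f_1 from \tfrac{25}{2}x_1 - \tfrac{35}{8}x_2^{2} - \tfrac{159}{8}x_2 - 15 → -\tfrac{35}{8}x_2^{2} - \tfrac{409}{8}x_2 - \tfrac{585}{4}
  leading term x_2^{2}: no divisor's leading term divides it; move -\tfrac{35}{8}x_2^{2} to the remainder.
  leading term x_2: no divisor's leading term divides it; move -\tfrac{409}{8}x_2 to the remainder.
  leading term 1: no divisor's leading term divides it; move -\tfrac{585}{4} to the remainder.
  remainder -\tfrac{35}{8}x_2^{2} - \tfrac{409}{8}x_2 - \tfrac{585}{4} ≠ 0; add h_3 = -\tfrac{35}{8}x_2^{2} - \tfrac{409}{8}x_2 - \tfrac{585}{4} to the basis.

The other S-polynomials (S(f_1,h_3), S(f_2,h_3)) all reduce to 0 modulo the current basis, so we have a Gröbner basis.
Inter-reduce: drop elements whose leading term is divisible by another's, tail-reduce, and make monic.
Reduced Gröbner basis: {x_1 + \tfrac{5}{2}x_2 + \tfrac{21}{2}, x_2^{2} + \tfrac{409}{35}x_2 + \tfrac{234}{7}}.

From the last basis element, x_2^{2} + \tfrac{409}{35}x_2 + \tfrac{234}{7} = 0, so x_2 takes values in {-234/35, -5}. Each choice, substituted upward through the basis, yields the corresponding point(s) of the solution set.
  x_2 = -234/35: the earlier basis element becomes x_1 - \tfrac{87}{14} = 0, giving x_1 = 87/14 — point (87/14, -234/35).
  x_2 = -5: the earlier basis element becomes x_1 - 2 = 0, giving x_1 = 2 — point (2, -5).
Each listed point satisfies every original equation (direct substitution).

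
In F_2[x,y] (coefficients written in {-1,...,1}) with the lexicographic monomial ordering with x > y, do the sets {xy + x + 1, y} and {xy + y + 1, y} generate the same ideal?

No, the ideals differ.

Equality of ideals is decidable: compute both reduced Gröbner bases (unique for the ordering) and check whether they agree.
Buchberger on the first generating set:
f_1 = xy + x + 1, LT = xy.
f_2 = y, LT = y.

S(f_1,f_2): lcm = xy. S = x + 1.
  leading term x: no divisor's leading term divides it; move x to the remainder.
  leading term 1: no divisor's leading term divides it; move 1 to the remainder.
  remainder x + 1 ≠ 0; add g_3 = x + 1 to the basis.

The other S-polynomials (S(f_1,g_3), S(f_2,g_3)) all reduce to 0 modulo the current basis, so we have a Gröbner basis.
Inter-reduce: drop elements whose leading term is divisible by another's, tail-reduce, and make monic.
Reduced Gröbner basis: {x + 1, y}.

Buchberger on the second generating set:
h_1 = xy + y + 1, LT = xy.
h_2 = y, LT = y.

S(h_1,h_2): lcm = xy. S = y + 1.
  leading term y: subtract (1)·h_2 from y + 1 → 1
  leading term 1: no divisor's leading term divides it; move 1 to the remainder.
  remainder 1 ≠ 0; add k_3 = 1 to the basis.

The other S-polynomials (S(h_1,k_3), S(h_2,k_3)) all reduce to 0 modulo the current basis, so we have a Gröbner basis.
Inter-reduce: drop elements whose leading term is divisible by another's, tail-reduce, and make monic.
Reduced Gröbner basis: {1}.

These differ, so the ideals are not equal.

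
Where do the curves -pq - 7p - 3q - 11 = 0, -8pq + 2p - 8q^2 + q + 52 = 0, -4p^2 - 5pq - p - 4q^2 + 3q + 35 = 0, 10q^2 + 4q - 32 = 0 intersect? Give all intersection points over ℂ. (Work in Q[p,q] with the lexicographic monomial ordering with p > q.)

Compute a lex Gröbner basis by Buchberger's algorithm.
f_1 = -pq - 7p - 3q - 11, LT = pq.
f_2 = -8pq + 2p - 8q^2 + q + 52, LT = pq.
f_3 = -4p^2 - 5pq - p - 4q^2 + 3q + 35, LT = p^2.
f_4 = 10q^2 + 4q - 32, LT = q^2.

S(f_1,f_2): lcm = pq. S = 29/4p - q^2 + 25/8q + 35/2.
  leading term p: no divisor's leading term divides it; move 29/4p to the remainder.
  leading term q^2: subtract (-1/10)·f_4 from -q^2 + 25/8q + 35/2 → 141/40q + 143/10
  leading term q: no divisor's leading term divides it; move 141/40q to the remainder.
  leading term 1: no divisor's leading term divides it; move 143/10 to the remainder.
  remainder 29/4p + 141/40q + 143/10 ≠ 0; add h_5 = 29/4p + 141/40q + 143/10 to the basis.

S(f_1,f_3): lcm = p^2q. S = 7p^2 - 5/4pq^2 + 11/4pq + 11p - q^3 + 3/4q^2 + 35/4q.
  leading term p^2: subtract (-7/4)·f_3 from 7p^2 - 5/4pq^2 + 11/4pq + 11p - q^3 + 3/4q^2 + 35/4q → -5/4pq^2 - 6pq + 37/4p - q^3 - 25/4q^2 + 14q + 245/4
  leading term pq^2: subtract (5/4q)·f_1 from -5/4pq^2 - 6pq + 37/4p - q^3 - 25/4q^2 + 14q + 245/4 → 11/4pq + 37/4p - q^3 - 5/2q^2 + 111/4q + 245/4
  leading term pq: subtract (-11/4)·f_1 from 11/4pq + 37/4p - q^3 - 5/2q^2 + 111/4q + 245/4 → -10p - q^3 - 5/2q^2 + 39/2q + 31
  leading term p: subtract (-40/29)·h_5 from -10p - q^3 - 5/2q^2 + 39/2q + 31 → -q^3 - 5/2q^2 + 1413/58q + 1471/29
  leading term q^3: subtract (-1/10q)·f_4 from -q^3 - 5/2q^2 + 1413/58q + 1471/29 → -21/10q^2 + 6137/290q + 1471/29
  leading term q^2: subtract (-21/100)·f_4 from -21/10q^2 + 6137/290q + 1471/29 → 31903/1450q + 31903/725
  leading term q: no divisor's leading term divides it; move 31903/1450q to the remainder.
  leading term 1: no divisor's leading term divides it; move 31903/725 to the remainder.
  remainder 31903/1450q + 31903/725 ≠ 0; add h_6 = 31903/1450q + 31903/725 to the basis.

The other S-polynomials (S(f_1,f_4), S(f_2,f_3), S(f_2,f_4), S(f_3,f_4), S(f_1,h_5), S(f_2,h_5), S(f_3,h_5), S(f_4,h_5), S(f_1,h_6), S(f_2,h_6), S(f_3,h_6), S(f_4,h_6), S(h_5,h_6)) all reduce to 0 modulo the current basis, so we have a Gröbner basis.
Inter-reduce: drop elements whose leading term is divisible by another's, tail-reduce, and make monic.
Reduced Gröbner basis: {p + 1, q + 2}.

From the last basis element, q + 2 = 0, so q takes values in {-2}. Each choice, substituted upward through the basis, yields the corresponding point(s) of the solution set.
  q = -2: the earlier basis element becomes p + 1 = 0, giving p = -1 — point (-1, -2).

{(-1, -2)}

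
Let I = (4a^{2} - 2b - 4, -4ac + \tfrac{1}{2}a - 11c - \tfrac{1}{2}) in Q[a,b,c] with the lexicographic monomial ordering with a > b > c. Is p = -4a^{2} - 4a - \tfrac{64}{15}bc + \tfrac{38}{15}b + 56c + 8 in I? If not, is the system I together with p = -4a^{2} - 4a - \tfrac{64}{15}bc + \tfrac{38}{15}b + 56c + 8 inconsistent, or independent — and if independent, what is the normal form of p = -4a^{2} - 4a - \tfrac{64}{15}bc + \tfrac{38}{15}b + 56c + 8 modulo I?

First compute the reduced Gröbner basis of I by Buchberger's algorithm.
f_1 = 4a^{2} - 2b - 4, LT = a^{2}.
f_2 = -4ac + \tfrac{1}{2}a - 11c - \tfrac{1}{2}, LT = ac.

S(f_1,f_2): lcm = a^{2}c. S = \tfrac{1}{8}a^{2} - \tfrac{11}{4}ac - \tfrac{1}{8}a - \tfrac{1}{2}bc - c.
  leading term a^{2}: subtract (\tfrac{1}{32})·f_1 from \tfrac{1}{8}a^{2} - \tfrac{11}{4}ac - \tfrac{1}{8}a - \tfrac{1}{2}bc - c → -\tfrac{11}{4}ac - \tfrac{1}{8}a - \tfrac{1}{2}bc + \tfrac{1}{16}b - c + \tfrac{1}{8}
  leading term ac: subtract (\tfrac{11}{16})·f_2 from -\tfrac{11}{4}ac - \tfrac{1}{8}a - \tfrac{1}{2}bc + \tfrac{1}{16}b - c + \tfrac{1}{8} → -\tfrac{15}{32}a - \tfrac{1}{2}bc + \tfrac{1}{16}b + \tfrac{105}{16}c + \tfrac{15}{32}
  leading term a: no divisor's leading term divides it; move -\tfrac{15}{32}a to the remainder.
  leading term bc: no divisor's leading term divides it; move -\tfrac{1}{2}bc to the remainder.
  leading term b: no divisor's leading term divides it; move \tfrac{1}{16}b to the remainder.
  leading term c: no divisor's leading term divides it; move \tfrac{105}{16}c to the remainder.
  leading term 1: no divisor's leading term divides it; move \tfrac{15}{32} to the remainder.
  remainder -\tfrac{15}{32}a - \tfrac{1}{2}bc + \tfrac{1}{16}b + \tfrac{105}{16}c + \tfrac{15}{32} ≠ 0; add h_3 = -\tfrac{15}{32}a - \tfrac{1}{2}bc + \tfrac{1}{16}b + \tfrac{105}{16}c + \tfrac{15}{32} to the basis.

S(f_2,h_3): lcm = ac. S = -\tfrac{1}{8}a - \tfrac{16}{15}bc^{2} + \tfrac{2}{15}bc + 14c^{2} + \tfrac{15}{4}c + \tfrac{1}{8}.
  leading term a: subtract (\tfrac{4}{15})·h_3 from -\tfrac{1}{8}a - \tfrac{16}{15}bc^{2} + \tfrac{2}{15}bc + 14c^{2} + \tfrac{15}{4}c + \tfrac{1}{8} → -\tfrac{16}{15}bc^{2} + \tfrac{4}{15}bc - \tfrac{1}{60}b + 14c^{2} + 2c
  leading term bc^{2}: no divisor's leading term divides it; move -\tfrac{16}{15}bc^{2} to the remainder.
  leading term bc: no divisor's leading term divides it; move \tfrac{4}{15}bc to the remainder.
  leading term b: no divisor's leading term divides it; move -\tfrac{1}{60}b to the remainder.
  leading term c^{2}: no divisor's leading term divides it; move 14c^{2} to the remainder.
  leading term c: no divisor's leading term divides it; move 2c to the remainder.
  remainder -\tfrac{16}{15}bc^{2} + \tfrac{4}{15}bc - \tfrac{1}{60}b + 14c^{2} + 2c ≠ 0; add h_4 = -\tfrac{16}{15}bc^{2} + \tfrac{4}{15}bc - \tfrac{1}{60}b + 14c^{2} + 2c to the basis.

The other S-polynomials (S(f_1,h_3), S(f_1,h_4), S(f_2,h_4), S(h_3,h_4)) all reduce to 0 modulo the current basis, so we have a Gröbner basis.
Inter-reduce: drop elements whose leading term is divisible by another's, tail-reduce, and make monic.
Reduced Gröbner basis: {a + \tfrac{16}{15}bc - \tfrac{2}{15}b - 14c - 1, bc^{2} - \tfrac{1}{4}bc + \tfrac{1}{64}b - \tfrac{105}{8}c^{2} - \tfrac{15}{8}c}.
Label its elements g_1 = a + \tfrac{16}{15}bc - \tfrac{2}{15}b - 14c - 1, g_2 = bc^{2} - \tfrac{1}{4}bc + \tfrac{1}{64}b - \tfrac{105}{8}c^{2} - \tfrac{15}{8}c.

Reduce p = -4a^{2} - 4a - \tfrac{64}{15}bc + \tfrac{38}{15}b + 56c + 8 modulo G:
  leading term a^{2}: subtract (-4a)·g_1 from -4a^{2} - 4a - \tfrac{64}{15}bc + \tfrac{38}{15}b + 56c + 8 → \tfrac{64}{15}abc - \tfrac{8}{15}ab - 56ac - 8a - \tfrac{64}{15}bc + \tfrac{38}{15}b + 56c + 8
  leading term abc: subtract (\tfrac{64}{15}bc)·g_1 from \tfrac{64}{15}abc - \tfrac{8}{15}ab - 56ac - 8a - \tfrac{64}{15}bc + \tfrac{38}{15}b + 56c + 8 → -\tfrac{8}{15}ab - 56ac - 8a - \tfrac{1024}{225}b^{2}c^{2} + \tfrac{128}{225}b^{2}c + \tfrac{896}{15}bc^{2} + \tfrac{38}{15}b + 56c + 8
  leading term ab: subtract (-\tfrac{8}{15}b)·g_1 from -\tfrac{8}{15}ab - 56ac - 8a - \tfrac{1024}{225}b^{2}c^{2} + \tfrac{128}{225}b^{2}c + \tfrac{896}{15}bc^{2} + \tfrac{38}{15}b + 56c + 8 → -56ac - 8a - \tfrac{1024}{225}b^{2}c^{2} + \tfrac{256}{225}b^{2}c - \tfrac{16}{225}b^{2} + \tfrac{896}{15}bc^{2} - \tfrac{112}{15}bc + 2b + 56c + 8
  leading term ac: subtract (-56c)·g_1 from -56ac - 8a - \tfrac{1024}{225}b^{2}c^{2} + \tfrac{256}{225}b^{2}c - \tfrac{16}{225}b^{2} + \tfrac{896}{15}bc^{2} - \tfrac{112}{15}bc + 2b + 56c + 8 → -8a - \tfrac{1024}{225}b^{2}c^{2} + \tfrac{256}{225}b^{2}c - \tfrac{16}{225}b^{2} + \tfrac{1792}{15}bc^{2} - \tfrac{224}{15}bc + 2b - 784c^{2} + 8
  leading term a: subtract (-8)·g_1 from -8a - \tfrac{1024}{225}b^{2}c^{2} + \tfrac{256}{225}b^{2}c - \tfrac{16}{225}b^{2} + \tfrac{1792}{15}bc^{2} - \tfrac{224}{15}bc + 2b - 784c^{2} + 8 → -\tfrac{1024}{225}b^{2}c^{2} + \tfrac{256}{225}b^{2}c - \tfrac{16}{225}b^{2} + \tfrac{1792}{15}bc^{2} - \tfrac{32}{5}bc + \tfrac{14}{15}b - 784c^{2} - 112c
  leading term b^{2}c^{2}: subtract (-\tfrac{1024}{225}b)·g_2 from -\tfrac{1024}{225}b^{2}c^{2} + \tfrac{256}{225}b^{2}c - \tfrac{16}{225}b^{2} + \tfrac{1792}{15}bc^{2} - \tfrac{32}{5}bc + \tfrac{14}{15}b - 784c^{2} - 112c → \tfrac{896}{15}bc^{2} - \tfrac{224}{15}bc + \tfrac{14}{15}b - 784c^{2} - 112c
  leading term bc^{2}: subtract (\tfrac{896}{15})·g_2 from \tfrac{896}{15}bc^{2} - \tfrac{224}{15}bc + \tfrac{14}{15}b - 784c^{2} - 112c → 0
  normal form = 0.
Since the normal form is 0, p ∈ I.

The remainder on division by a Gröbner basis is unique — it is the normal form.

-4a^{2} - 4a - \tfrac{64}{15}bc + \tfrac{38}{15}b + 56c + 8 lies in I (it reduces to 0).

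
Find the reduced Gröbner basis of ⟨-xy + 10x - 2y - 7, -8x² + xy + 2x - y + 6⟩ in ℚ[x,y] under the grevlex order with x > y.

G = {x² - 3/2x + ⅜y + ⅛, xy - 10x + 2y + 7, y² - 72x + 9y + 62}

f_1 = -xy + 10x - 2y - 7, LT = xy.
f_2 = -8x² + xy + 2x - y + 6, LT = x².

S(f_1,f_2): lcm = x²y. S = ⅛xy² - 10x² + 9/4xy - ⅛y² + 7x + ¾y.
  leading term xy²: subtract (-⅛y)·f_1 from ⅛xy² - 10x² + 9/4xy - ⅛y² + 7x + ¾y → -10x² + 7/2xy - ⅜y² + 7x - ⅛y
  leading term x²: subtract (5/4)·f_2 from -10x² + 7/2xy - ⅜y² + 7x - ⅛y → 9/4xy - ⅜y² + 9/2x + 9/8y - 15/2
  leading term xy: subtract (-9/4)·f_1 from 9/4xy - ⅜y² + 9/2x + 9/8y - 15/2 → -⅜y² + 27x - 27/8y - 93/4
  leading term y²: no divisor's leading term divides it; move -⅜y² to the remainder.
  leading term x: no divisor's leading term divides it; move 27x to the remainder.
  leading term y: no divisor's leading term divides it; move -27/8y to the remainder.
  leading term 1: no divisor's leading term divides it; move -93/4 to the remainder.
  remainder -⅜y² + 27x - 27/8y - 93/4 ≠ 0; add g_3 = -⅜y² + 27x - 27/8y - 93/4 to the basis.

The other S-polynomials (S(f_1,g_3), S(f_2,g_3)) all reduce to 0 modulo the current basis, so we have a Gröbner basis.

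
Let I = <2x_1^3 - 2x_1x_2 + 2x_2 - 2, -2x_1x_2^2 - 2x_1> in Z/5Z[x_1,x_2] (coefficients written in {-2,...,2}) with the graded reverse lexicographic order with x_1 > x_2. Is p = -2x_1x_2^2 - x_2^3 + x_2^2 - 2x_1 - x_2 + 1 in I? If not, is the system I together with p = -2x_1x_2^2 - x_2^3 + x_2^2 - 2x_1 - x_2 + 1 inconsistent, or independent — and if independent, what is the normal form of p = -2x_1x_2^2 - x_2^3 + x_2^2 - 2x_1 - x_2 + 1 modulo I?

First compute the reduced Gröbner basis of I by Buchberger's algorithm.
f_1 = 2x_1^3 - 2x_1x_2 + 2x_2 - 2, LT = x_1^3.
f_2 = -2x_1x_2^2 - 2x_1, LT = x_1x_2^2.

S(f_1,f_2): lcm = x_1^3x_2^2. S = -x_1x_2^3 - x_1^3 + x_2^3 - x_2^2.
  leading term x_1x_2^3: subtract (-2x_2)·f_2 from -x_1x_2^3 - x_1^3 + x_2^3 - x_2^2 → -x_1^3 + x_2^3 + x_1x_2 - x_2^2
  leading term x_1^3: subtract (2)·f_1 from -x_1^3 + x_2^3 + x_1x_2 - x_2^2 → x_2^3 - x_2^2 + x_2 - 1
  leading term x_2^3: no divisor's leading term divides it; move x_2^3 to the remainder.
  leading term x_2^2: no divisor's leading term divides it; move -x_2^2 to the remainder.
  leading term x_2: no divisor's leading term divides it; move x_2 to the remainder.
  leading term 1: no divisor's leading term divides it; move -1 to the remainder.
  remainder x_2^3 - x_2^2 + x_2 - 1 ≠ 0; add h_3 = x_2^3 - x_2^2 + x_2 - 1 to the basis.

The other S-polynomials (S(f_1,h_3), S(f_2,h_3)) all reduce to 0 modulo the current basis, so we have a Gröbner basis.
Inter-reduce: drop elements whose leading term is divisible by another's, tail-reduce, and make monic.
Reduced Gröbner basis: {x_1^3 - x_1x_2 + x_2 - 1, x_1x_2^2 + x_1, x_2^3 - x_2^2 + x_2 - 1}.
Label its elements g_1 = x_1^3 - x_1x_2 + x_2 - 1, g_2 = x_1x_2^2 + x_1, g_3 = x_2^3 - x_2^2 + x_2 - 1.

Reduce p = -2x_1x_2^2 - x_2^3 + x_2^2 - 2x_1 - x_2 + 1 modulo G:
  leading term x_1x_2^2: subtract (-2)·g_2 from -2x_1x_2^2 - x_2^3 + x_2^2 - 2x_1 - x_2 + 1 → -x_2^3 + x_2^2 - x_2 + 1
  leading term x_2^3: subtract (-1)·g_3 from -x_2^3 + x_2^2 - x_2 + 1 → 0
  normal form = 0.
Since the normal form is 0, p ∈ I.

-2x_1x_2^2 - x_2^3 + x_2^2 - 2x_1 - x_2 + 1 lies in I (it reduces to 0).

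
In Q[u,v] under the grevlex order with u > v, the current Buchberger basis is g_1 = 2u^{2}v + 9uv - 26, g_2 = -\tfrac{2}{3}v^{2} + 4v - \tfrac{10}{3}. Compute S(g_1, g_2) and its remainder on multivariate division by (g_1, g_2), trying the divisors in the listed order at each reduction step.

S(g_1, g_2) = 6u^{2}v + \tfrac{9}{2}uv^{2} - 5u^{2} - 13v; remainder on division = -5u^{2} - \tfrac{45}{2}u - 13v + 78.

lcm(LM(g_1), LM(g_2)) = u^{2}v^{2}.
S = (lcm/LT(g_1))·g_1 − (lcm/LT(g_2))·g_2 = 6u^{2}v + \tfrac{9}{2}uv^{2} - 5u^{2} - 13v.
Reduce S modulo (g_1, g_2) in that order:
  leading term u^{2}v: subtract (3)·g_1 from 6u^{2}v + \tfrac{9}{2}uv^{2} - 5u^{2} - 13v → \tfrac{9}{2}uv^{2} - 5u^{2} - 27uv - 13v + 78
  leading term uv^{2}: subtract (-\tfrac{27}{4}u)·g_2 from \tfrac{9}{2}uv^{2} - 5u^{2} - 27uv - 13v + 78 → -5u^{2} - \tfrac{45}{2}u - 13v + 78
  leading term u^{2}: no divisor's leading term divides it; move -5u^{2} to the remainder.
  leading term u: no divisor's leading term divides it; move -\tfrac{45}{2}u to the remainder.
  leading term v: no divisor's leading term divides it; move -13v to the remainder.
  leading term 1: no divisor's leading term divides it; move 78 to the remainder.
The remainder -5u^{2} - \tfrac{45}{2}u - 13v + 78 is nonzero, so it would be added as the next basis element.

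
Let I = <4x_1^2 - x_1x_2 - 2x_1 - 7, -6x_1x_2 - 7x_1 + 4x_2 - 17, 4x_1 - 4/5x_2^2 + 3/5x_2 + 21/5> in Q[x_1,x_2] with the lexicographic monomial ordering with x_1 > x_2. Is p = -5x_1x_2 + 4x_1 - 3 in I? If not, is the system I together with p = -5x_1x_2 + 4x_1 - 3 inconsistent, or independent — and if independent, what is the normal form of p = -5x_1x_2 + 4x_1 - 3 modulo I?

Adjoining -5x_1x_2 + 4x_1 - 3 makes the ideal the whole ring: the system is inconsistent.

First compute the reduced Gröbner basis of I by Buchberger's algorithm.
f_1 = 4x_1^2 - x_1x_2 - 2x_1 - 7, LT = x_1^2.
f_2 = -6x_1x_2 - 7x_1 + 4x_2 - 17, LT = x_1x_2.
f_3 = 4x_1 - 4/5x_2^2 + 3/5x_2 + 21/5, LT = x_1.

S(f_1,f_2): lcm = x_1^2x_2. S = -7/6x_1^2 - 1/4x_1x_2^2 + 1/6x_1x_2 - 17/6x_1 - 7/4x_2.
  reduce S modulo (f_1, f_2, f_3):
  remainder -8/9x_2^2 - 7/18x_2 + 23/18 ≠ 0; add h_4 = -8/9x_2^2 - 7/18x_2 + 23/18 to the basis.

S(f_1,f_3): lcm = x_1^2. S = 1/5x_1x_2^2 - 2/5x_1x_2 - 31/20x_1 - 7/4.
  reduce S modulo (f_1, f_2, f_3, h_4):
  remainder -2051/2400x_2 + 2051/2400 ≠ 0; add h_5 = -2051/2400x_2 + 2051/2400 to the basis.

The other S-polynomials (S(f_2,f_3), S(f_1,h_4), S(f_2,h_4), S(f_3,h_4), S(f_1,h_5), S(f_2,h_5), S(f_3,h_5), S(h_4,h_5)) all reduce to 0 modulo the current basis, so we have a Gröbner basis.
Inter-reduce: drop elements whose leading term is divisible by another's, tail-reduce, and make monic.
Reduced Gröbner basis: {x_1 + 1, x_2 - 1}.
Label its elements g_1 = x_1 + 1, g_2 = x_2 - 1.

Reduce p = -5x_1x_2 + 4x_1 - 3 modulo G:
  leading term x_1x_2: subtract (-5x_2)·g_1 from -5x_1x_2 + 4x_1 - 3 → 4x_1 + 5x_2 - 3
  leading term x_1: subtract (4)·g_1 from 4x_1 + 5x_2 - 3 → 5x_2 - 7
  leading term x_2: subtract (5)·g_2 from 5x_2 - 7 → -2
  leading term 1: no divisor's leading term divides it; move -2 to the remainder.
  normal form = -2.
The normal form is nonzero, so p ∉ I. Since p minus its normal form lies in I, I + (p) = I + (r) where r = -2; decide whether this ideal is the whole ring.
Here r = -2 is a nonzero constant, hence a unit: 1 ∈ I + (p), the Gröbner basis of I + (p) is {1}, and the enlarged system has no common solution — adjoining p is inconsistent.

Ideal membership is decidable via reduction modulo a Gröbner basis.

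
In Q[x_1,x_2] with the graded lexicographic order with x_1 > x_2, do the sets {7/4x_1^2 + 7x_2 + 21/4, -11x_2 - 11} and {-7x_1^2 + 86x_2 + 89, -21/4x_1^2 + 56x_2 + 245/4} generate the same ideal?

Equality of ideals is decidable: compute both reduced Gröbner bases (unique for the ordering) and check whether they agree.
Buchberger on the first generating set:
f_1 = 7/4x_1^2 + 7x_2 + 21/4, LT = x_1^2.
f_2 = -11x_2 - 11, LT = x_2.

The S-polynomials (S(f_1,f_2)) all reduce to 0 modulo the current basis, so we have a Gröbner basis.
Inter-reduce: drop elements whose leading term is divisible by another's, tail-reduce, and make monic.
Reduced Gröbner basis: {x_1^2 - 1, x_2 + 1}.

Buchberger on the second generating set:
h_1 = -7x_1^2 + 86x_2 + 89, LT = x_1^2.
h_2 = -21/4x_1^2 + 56x_2 + 245/4, LT = x_1^2.

S(h_1,h_2): lcm = x_1^2. S = -34/21x_2 - 22/21.
  reduce S modulo (h_1, h_2):
  remainder -34/21x_2 - 22/21 ≠ 0; add k_3 = -34/21x_2 - 22/21 to the basis.

The other S-polynomials (S(h_1,k_3), S(h_2,k_3)) all reduce to 0 modulo the current basis, so we have a Gröbner basis.
Inter-reduce: drop elements whose leading term is divisible by another's, tail-reduce, and make monic.
Reduced Gröbner basis: {x_1^2 - 81/17, x_2 + 11/17}.

These differ, so the ideals are not equal.

No, the ideals differ.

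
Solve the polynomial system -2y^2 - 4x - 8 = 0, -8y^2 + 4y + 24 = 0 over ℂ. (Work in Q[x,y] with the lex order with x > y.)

{(-25/8, -3/2), (-4, 2)}

Compute a lex Gröbner basis by Buchberger's algorithm.
f_1 = -4x - 2y^2 - 8, LT = x.
f_2 = -8y^2 + 4y + 24, LT = y^2.

The S-polynomials (S(f_1,f_2)) all reduce to 0 modulo the current basis, so we have a Gröbner basis.
Inter-reduce: drop elements whose leading term is divisible by another's, tail-reduce, and make monic.
Reduced Gröbner basis: {x + 1/4y + 7/2, y^2 - 1/2y - 3}.

Elimination: the polynomial y^2 - 1/2y - 3 lies in the elimination ideal for y, so y ∈ {-3/2, 2}. For each such y, the remaining basis elements (now univariate) give the rest of the solution.
  y = -3/2: the earlier basis element becomes x + 25/8 = 0, giving x = -25/8 — point (-25/8, -3/2).
  y = 2: the earlier basis element becomes x + 4 = 0, giving x = -4 — point (-4, 2).
Check: every point annihilates each of the original generators.
This is the nonlinear analogue of row-reducing a linear system.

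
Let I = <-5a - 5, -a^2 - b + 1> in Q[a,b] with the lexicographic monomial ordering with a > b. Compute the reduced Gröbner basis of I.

f_1 = -5a - 5, LT = a.
f_2 = -a^2 - b + 1, LT = a^2.

S(f_1,f_2): lcm = a^2. S = a - b + 1.
  reduce S modulo (f_1, f_2):
  remainder -b ≠ 0; add g_3 = -b to the basis.

The other S-polynomials (S(f_1,g_3), S(f_2,g_3)) all reduce to 0 modulo the current basis, so we have a Gröbner basis.
Inter-reduce: drop elements whose leading term is divisible by another's, tail-reduce, and make monic.

G = {a + 1, b}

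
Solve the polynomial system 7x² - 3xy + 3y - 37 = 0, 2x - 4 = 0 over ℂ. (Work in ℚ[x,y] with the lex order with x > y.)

{(2, -3)}

Compute a lex Gröbner basis by Buchberger's algorithm.
f_1 = 7x² - 3xy + 3y - 37, LT = x².
f_2 = 2x - 4, LT = x.

S(f_1,f_2): lcm = x². S = -3/7xy + 2x + 3/7y - 37/7.
  leading term xy: subtract (-3/14y)·f_2 from -3/7xy + 2x + 3/7y - 37/7 → 2x - 3/7y - 37/7
  leading term x: subtract (1)·f_2 from 2x - 3/7y - 37/7 → -3/7y - 9/7
  leading term y: no divisor's leading term divides it; move -3/7y to the remainder.
  leading term 1: no divisor's leading term divides it; move -9/7 to the remainder.
  remainder -3/7y - 9/7 ≠ 0; add h_3 = -3/7y - 9/7 to the basis.

S(f_1,h_3): leading monomials are coprime, so the S-polynomial reduces to 0 (Buchberger's first criterion).
S(f_2,h_3): leading monomials are coprime, so the S-polynomial reduces to 0 (Buchberger's first criterion).
Every S-polynomial of the final basis reduces to 0, so we have a Gröbner basis.
Inter-reduce: drop elements whose leading term is divisible by another's, tail-reduce, and make monic.
Reduced Gröbner basis: {x - 2, y + 3}.

Since the basis is lex-ordered, y + 3 is univariate in y. Its roots are {-3}. Back-substituting each root into the other basis elements fixes the other coordinates.
  y = -3: the earlier basis element becomes x - 2 = 0, giving x = 2 — point (2, -3).
Substituting each solution back into the original system confirms all equations vanish.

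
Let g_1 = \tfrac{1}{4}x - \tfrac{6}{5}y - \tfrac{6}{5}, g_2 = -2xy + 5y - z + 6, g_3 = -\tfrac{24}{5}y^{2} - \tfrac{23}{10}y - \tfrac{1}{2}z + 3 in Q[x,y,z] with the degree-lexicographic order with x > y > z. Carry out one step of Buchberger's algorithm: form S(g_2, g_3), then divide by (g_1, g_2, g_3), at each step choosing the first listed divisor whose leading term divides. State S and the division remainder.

lcm(LM(g_2), LM(g_3)) = xy^{2}.
S = (lcm/LT(g_2))·g_2 − (lcm/LT(g_3))·g_3 = -\tfrac{23}{48}xy - \tfrac{5}{48}xz - \tfrac{5}{2}y^{2} + \tfrac{1}{2}yz + \tfrac{5}{8}x - 3y.
Reduce S modulo (g_1, g_2, g_3) in that order:
  leading term xy: subtract (-\tfrac{23}{12}y)·g_1 from -\tfrac{23}{48}xy - \tfrac{5}{48}xz - \tfrac{5}{2}y^{2} + \tfrac{1}{2}yz + \tfrac{5}{8}x - 3y → -\tfrac{5}{48}xz - \tfrac{24}{5}y^{2} + \tfrac{1}{2}yz + \tfrac{5}{8}x - \tfrac{53}{10}y
  leading term xz: subtract (-\tfrac{5}{12}z)·g_1 from -\tfrac{5}{48}xz - \tfrac{24}{5}y^{2} + \tfrac{1}{2}yz + \tfrac{5}{8}x - \tfrac{53}{10}y → -\tfrac{24}{5}y^{2} + \tfrac{5}{8}x - \tfrac{53}{10}y - \tfrac{1}{2}z
  leading term y^{2}: subtract (1)·g_3 from -\tfrac{24}{5}y^{2} + \tfrac{5}{8}x - \tfrac{53}{10}y - \tfrac{1}{2}z → \tfrac{5}{8}x - 3y - 3
  leading term x: subtract (\tfrac{5}{2})·g_1 from \tfrac{5}{8}x - 3y - 3 → 0
The remainder is 0, so this S-polynomial contributes no new basis element.
This is the inner loop of Buchberger's algorithm — each nonzero remainder becomes a new basis element.

S(g_2, g_3) = -\tfrac{23}{48}xy - \tfrac{5}{48}xz - \tfrac{5}{2}y^{2} + \tfrac{1}{2}yz + \tfrac{5}{8}x - 3y; remainder on division = 0.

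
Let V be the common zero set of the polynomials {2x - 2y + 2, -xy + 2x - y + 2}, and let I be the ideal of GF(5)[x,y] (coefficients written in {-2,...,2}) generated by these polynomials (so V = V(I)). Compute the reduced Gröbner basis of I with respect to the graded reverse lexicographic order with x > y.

G = {y^2 - 2y, x - y + 1}

The reduced Gröbner basis is the canonical form of the ideal for this ordering.

f_1 = 2x - 2y + 2, LT = x.
f_2 = -xy + 2x - y + 2, LT = xy.

S(f_1,f_2): lcm = xy. S = -y^2 + 2x + 2.
  reduce S modulo (f_1, f_2):
  remainder -y^2 + 2y ≠ 0; add g_3 = -y^2 + 2y to the basis.

The other S-polynomials (S(f_1,g_3), S(f_2,g_3)) all reduce to 0 modulo the current basis, so we have a Gröbner basis.
Inter-reduce: drop elements whose leading term is divisible by another's, tail-reduce, and make monic.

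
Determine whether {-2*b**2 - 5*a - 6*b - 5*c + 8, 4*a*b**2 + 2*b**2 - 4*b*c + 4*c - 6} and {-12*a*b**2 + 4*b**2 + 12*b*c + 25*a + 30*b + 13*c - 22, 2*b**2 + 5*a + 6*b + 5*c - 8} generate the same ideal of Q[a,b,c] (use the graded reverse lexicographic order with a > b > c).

Since reduced Gröbner bases are canonical representatives of ideals under a given ordering, it suffices to compute and compare them.
Buchberger on the first generating set:
f_1 = -2*b**2 - 5*a - 6*b - 5*c + 8, LT = b**2.
f_2 = 4*a*b**2 + 2*b**2 - 4*b*c + 4*c - 6, LT = a*b**2.

S(f_1,f_2): lcm = a*b**2. S = 5/2*a**2 + 3*a*b - 1/2*b**2 + 5/2*a*c + b*c - 4*a - c + 3/2.
  leading term a**2: no divisor's leading term divides it; move 5/2*a**2 to the remainder.
  leading term a*b: no divisor's leading term divides it; move 3*a*b to the remainder.
  leading term b**2: subtract (1/4)·f_1 from -1/2*b**2 + 5/2*a*c + b*c - 4*a - c + 3/2 → 5/2*a*c + b*c - 11/4*a + 3/2*b + 1/4*c - 1/2
  leading term a*c: no divisor's leading term divides it; move 5/2*a*c to the remainder.
  leading term b*c: no divisor's leading term divides it; move b*c to the remainder.
  leading term a: no divisor's leading term divides it; move -11/4*a to the remainder.
  leading term b: no divisor's leading term divides it; move 3/2*b to the remainder.
  leading term c: no divisor's leading term divides it; move 1/4*c to the remainder.
  leading term 1: no divisor's leading term divides it; move -1/2 to the remainder.
  remainder 5/2*a**2 + 3*a*b + 5/2*a*c + b*c - 11/4*a + 3/2*b + 1/4*c - 1/2 ≠ 0; add g_3 = 5/2*a**2 + 3*a*b + 5/2*a*c + b*c - 11/4*a + 3/2*b + 1/4*c - 1/2 to the basis.

The other S-polynomials (S(f_1,g_3), S(f_2,g_3)) all reduce to 0 modulo the current basis, so we have a Gröbner basis.
Inter-reduce: drop elements whose leading term is divisible by another's, tail-reduce, and make monic.
Reduced Gröbner basis: {a**2 + 6/5*a*b + a*c + 2/5*b*c - 11/10*a + 3/5*b + 1/10*c - 1/5, b**2 + 5/2*a + 3*b + 5/2*c - 4}.

Buchberger on the second generating set:
h_1 = -12*a*b**2 + 4*b**2 + 12*b*c + 25*a + 30*b + 13*c - 22, LT = a*b**2.
h_2 = 2*b**2 + 5*a + 6*b + 5*c - 8, LT = b**2.

S(h_1,h_2): lcm = a*b**2. S = -5/2*a**2 - 3*a*b - 1/3*b**2 - 5/2*a*c - b*c + 23/12*a - 5/2*b - 13/12*c + 11/6.
  leading term a**2: no divisor's leading term divides it; move -5/2*a**2 to the remainder.
  leading term a*b: no divisor's leading term divides it; move -3*a*b to the remainder.
  leading term b**2: subtract (-1/6)·h_2 from -1/3*b**2 - 5/2*a*c - b*c + 23/12*a - 5/2*b - 13/12*c + 11/6 → -5/2*a*c - b*c + 11/4*a - 3/2*b - 1/4*c + 1/2
  leading term a*c: no divisor's leading term divides it; move -5/2*a*c to the remainder.
  leading term b*c: no divisor's leading term divides it; move -b*c to the remainder.
  leading term a: no divisor's leading term divides it; move 11/4*a to the remainder.
  leading term b: no divisor's leading term divides it; move -3/2*b to the remainder.
  leading term c: no divisor's leading term divides it; move -1/4*c to the remainder.
  leading term 1: no divisor's leading term divides it; move 1/2 to the remainder.
  remainder -5/2*a**2 - 3*a*b - 5/2*a*c - b*c + 11/4*a - 3/2*b - 1/4*c + 1/2 ≠ 0; add k_3 = -5/2*a**2 - 3*a*b - 5/2*a*c - b*c + 11/4*a - 3/2*b - 1/4*c + 1/2 to the basis.

The other S-polynomials (S(h_1,k_3), S(h_2,k_3)) all reduce to 0 modulo the current basis, so we have a Gröbner basis.
Inter-reduce: drop elements whose leading term is divisible by another's, tail-reduce, and make monic.
Reduced Gröbner basis: {a**2 + 6/5*a*b + a*c + 2/5*b*c - 11/10*a + 3/5*b + 1/10*c - 1/5, b**2 + 5/2*a + 3*b + 5/2*c - 4}.

Same reduced basis, so the two generating sets span the same ideal.

Yes, the ideals are equal.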